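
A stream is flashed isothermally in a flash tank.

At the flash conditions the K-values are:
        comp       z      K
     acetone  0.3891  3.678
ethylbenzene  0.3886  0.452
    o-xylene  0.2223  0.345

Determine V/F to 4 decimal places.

V/F = 0.4331

Material balance + equilibrium reduce to Σ zᵢ(Kᵢ−1)/(1+V/F(Kᵢ−1)) = 0.
Feasibility: ΣzᵢKᵢ = 1.6835, Σzᵢ/Kᵢ = 1.6099 — both > 1, two phases present.
Newton–Raphson from V/F = 0.5:
  V/F = 0.5000: g = -0.06434, g' = -0.9423 → V/F = 0.4317
  V/F = 0.4317: g = 0.00131, g' = -0.9859 → V/F = 0.4331
Converged at V/F = 0.4331.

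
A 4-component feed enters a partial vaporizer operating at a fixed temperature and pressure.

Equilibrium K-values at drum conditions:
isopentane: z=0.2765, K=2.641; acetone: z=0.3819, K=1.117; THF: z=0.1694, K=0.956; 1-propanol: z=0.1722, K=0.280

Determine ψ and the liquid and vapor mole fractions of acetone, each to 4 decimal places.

Newton iteration, ψ⁰ = 0.4:
  ψ = 0.4000: g = 0.13489, g' = -0.4526 → ψ = 0.6980
  ψ = 0.6980: g = -0.00416, g' = -0.5274 → ψ = 0.6902
  ψ = 0.6902: g = -0.00002, g' = -0.5213 → ψ = 0.6901
Converged at ψ = 0.6901.
Compositions from xᵢ = zᵢ/(1+ψ(Kᵢ−1)), yᵢ = Kᵢxᵢ:
  isopentane: x = 0.1297, y = 0.3424
  acetone: x = 0.3534, y = 0.3947
  THF: x = 0.1747, y = 0.1670
  1-propanol: x = 0.3423, y = 0.0958

ψ = 0.6901, x_acetone = 0.3534, y_acetone = 0.3947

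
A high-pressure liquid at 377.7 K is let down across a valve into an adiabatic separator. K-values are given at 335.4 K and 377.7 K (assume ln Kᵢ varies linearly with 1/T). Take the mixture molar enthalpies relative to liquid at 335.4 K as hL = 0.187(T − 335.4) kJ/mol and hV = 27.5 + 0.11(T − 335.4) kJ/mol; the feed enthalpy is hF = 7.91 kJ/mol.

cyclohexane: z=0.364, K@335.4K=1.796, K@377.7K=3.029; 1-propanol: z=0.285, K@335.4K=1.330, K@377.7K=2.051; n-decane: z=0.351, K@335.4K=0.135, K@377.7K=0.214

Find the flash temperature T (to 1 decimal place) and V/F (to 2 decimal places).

Adiabatic flash: solve Rachford–Rice at each trial T, then check hF = ψ·hV(T) + (1−ψ)·hL(T).
  T = 335.4 K: K = (1.796, 1.330, 0.135), RR gives ψ = 0.149, H_out = 4.104 kJ/mol
  T = 377.7 K: K = (3.029, 2.051, 0.214), RR gives ψ = 0.596, H_out = 22.347 kJ/mol
  T = 356.5 K: K = (2.367, 1.672, 0.172), RR gives ψ = 0.442, H_out = 15.375 kJ/mol
  T = 345.9 K: K = (2.069, 1.496, 0.153), RR gives ψ = 0.325, H_out = 10.648 kJ/mol
  T = 340.6 K: K = (1.929, 1.411, 0.144), RR gives ψ = 0.247, H_out = 7.671 kJ/mol
  T = 343.2 K: K = (1.997, 1.452, 0.148), RR gives ψ = 0.288, H_out = 9.199 kJ/mol
  T = 341.9 K: K = (1.963, 1.431, 0.146), RR gives ψ = 0.268, H_out = 8.453 kJ/mol
Linear interpolation between T = 340.6 (H_out = 7.671) and T = 341.9 (H_out = 8.453) on hF = 7.91 gives T ≈ 341.0 K, at which ψ = 0.25.

T = 341.0 K, V/F = 0.25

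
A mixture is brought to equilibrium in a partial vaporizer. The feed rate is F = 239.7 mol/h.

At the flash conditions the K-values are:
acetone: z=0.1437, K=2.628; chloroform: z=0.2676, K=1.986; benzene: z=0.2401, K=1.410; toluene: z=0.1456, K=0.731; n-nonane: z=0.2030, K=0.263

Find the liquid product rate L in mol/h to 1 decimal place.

L = 77.4 mol/h

Material balance + equilibrium reduce to Σ zᵢ(Kᵢ−1)/(1+V/F(Kᵢ−1)) = 0.
Feasibility: ΣzᵢKᵢ = 1.4075, Σzᵢ/Kᵢ = 1.3307 — both > 1, two phases present.
Newton–Raphson from V/F = 0.61:
  V/F = 0.6100: g = 0.04222, g' = -0.6022 → V/F = 0.6801
  V/F = 0.6801: g = -0.00197, g' = -0.6627 → V/F = 0.6771
Converged at V/F = 0.6771.
Then V = V/F·F = 0.6771·239.7 = 162.3 mol/h and L = F − V = 77.4 mol/h.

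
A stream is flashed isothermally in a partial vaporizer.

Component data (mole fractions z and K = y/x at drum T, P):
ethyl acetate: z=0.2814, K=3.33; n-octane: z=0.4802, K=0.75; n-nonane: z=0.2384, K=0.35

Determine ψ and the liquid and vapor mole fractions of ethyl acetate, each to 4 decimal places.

Rachford–Rice: g(ψ) = Σ zᵢ(Kᵢ−1)/(1+ψ(Kᵢ−1)) = 0.
Check two-phase: ΣzᵢKᵢ = 1.3807 > 1 and Σzᵢ/Kᵢ = 1.4059 > 1, so g(0) = 0.3807 > 0 and g(1) = -0.4059 < 0.
Iterate (Newton) starting at ψ = 0.38:
  ψ = 0.3800: g = 0.00932, g' = -0.6440 → ψ = 0.3945
  ψ = 0.3945: g = 0.00007, g' = -0.6339 → ψ = 0.3946
Converged at ψ = 0.3946.
Compositions from xᵢ = zᵢ/(1+ψ(Kᵢ−1)), yᵢ = Kᵢxᵢ:
  ethyl acetate: x = 0.1466, y = 0.4882
  n-octane: x = 0.5328, y = 0.3996
  n-nonane: x = 0.3206, y = 0.1122

ψ = 0.3946, x_ethyl acetate = 0.1466, y_ethyl acetate = 0.4882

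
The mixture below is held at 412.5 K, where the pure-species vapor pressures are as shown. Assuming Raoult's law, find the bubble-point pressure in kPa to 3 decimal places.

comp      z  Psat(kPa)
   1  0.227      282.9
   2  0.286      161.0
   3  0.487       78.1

Pbub = 148.299 kPa

At the bubble point ψ → 0, so ΣzᵢKᵢ = 1 with Kᵢ = Pᵢˢᵃᵗ/P ⇒ P = ΣzᵢPᵢˢᵃᵗ.
P = 0.227·282.9 + 0.286·161.0 + 0.487·78.1 = 148.299 kPa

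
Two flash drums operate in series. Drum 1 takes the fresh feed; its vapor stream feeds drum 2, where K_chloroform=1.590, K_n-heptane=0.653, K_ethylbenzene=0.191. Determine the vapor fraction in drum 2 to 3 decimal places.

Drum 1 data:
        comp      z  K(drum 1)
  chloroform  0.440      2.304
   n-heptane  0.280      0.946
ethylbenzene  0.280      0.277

V/F (drum 2) = 0.477

Drum 1:
Newton iteration, ψ₁⁰ = 0.67:
  ψ₁ = 0.670: g = -0.1021, g' = -0.765 → ψ₁ = 0.536
  ψ₁ = 0.536: g = -0.0087, g' = -0.650 → ψ₁ = 0.523
Converged at ψ₁ = 0.523.
Drum-1 compositions:
  chloroform: x = 0.262, y = 0.603
  n-heptane: x = 0.288, y = 0.273
  ethylbenzene: x = 0.450, y = 0.125
Drum-2 feed = drum-1 vapor: z₂ = (0.6027, 0.2726, 0.1247).
Drum 2:
Let ψ₂ = V/F and solve Σ zᵢ(Kᵢ−1)/(1+ψ₂(Kᵢ−1)) = 0.
Check two-phase: ΣzᵢKᵢ = 1.160 > 1 and Σzᵢ/Kᵢ = 1.449 > 1, so g(0) = 0.160 > 0 and g(1) = -0.449 < 0.
Iterate (Newton) starting at ψ₂ = 0.5:
  ψ₂ = 0.500: g = -0.0093, g' = -0.403 → ψ₂ = 0.477
Converged at ψ₂ = 0.477.
  chloroform: x = 0.470, y = 0.748
  n-heptane: x = 0.327, y = 0.213
  ethylbenzene: x = 0.203, y = 0.039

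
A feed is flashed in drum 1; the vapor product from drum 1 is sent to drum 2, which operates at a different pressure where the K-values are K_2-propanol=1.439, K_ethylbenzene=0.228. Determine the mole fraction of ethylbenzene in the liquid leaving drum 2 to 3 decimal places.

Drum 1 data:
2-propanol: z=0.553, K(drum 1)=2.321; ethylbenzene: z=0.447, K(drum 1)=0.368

x_ethylbenzene (drum 2) = 0.363

Drum 1:
Material balance + equilibrium reduce to Σ zᵢ(Kᵢ−1)/(1+ψ₁(Kᵢ−1)) = 0.
Feasibility: ΣzᵢKᵢ = 1.448, Σzᵢ/Kᵢ = 1.453 — both > 1, two phases present.
Binary case is linear: z₁(K₁−1)(1+ψ₁(K₂−1)) + z₂(K₂−1)(1+ψ₁(K₁−1)) = 0
⇒ ψ₁ = [z₁(K₁−1)+z₂(K₂−1)] / [−(K₁−1)(K₂−1)] = 0.4480/0.8349 = 0.537
Drum-1 compositions:
  2-propanol: x = 0.324, y = 0.751
  ethylbenzene: x = 0.676, y = 0.249
Drum-2 feed = drum-1 vapor: z₂ = (0.7511, 0.2489).
Drum 2:
Let ψ₂ = V/F and solve Σ zᵢ(Kᵢ−1)/(1+ψ₂(Kᵢ−1)) = 0.
g(0) = ΣzᵢKᵢ − 1 = 0.138 and g(1) = 1 − Σzᵢ/Kᵢ = -0.614, so a root lies in (0, 1).
Binary case is linear: z₁(K₁−1)(1+ψ₂(K₂−1)) + z₂(K₂−1)(1+ψ₂(K₁−1)) = 0
⇒ ψ₂ = [z₁(K₁−1)+z₂(K₂−1)] / [−(K₁−1)(K₂−1)] = 0.1376/0.3389 = 0.406
  2-propanol: x = 0.637, y = 0.917
  ethylbenzene: x = 0.363, y = 0.083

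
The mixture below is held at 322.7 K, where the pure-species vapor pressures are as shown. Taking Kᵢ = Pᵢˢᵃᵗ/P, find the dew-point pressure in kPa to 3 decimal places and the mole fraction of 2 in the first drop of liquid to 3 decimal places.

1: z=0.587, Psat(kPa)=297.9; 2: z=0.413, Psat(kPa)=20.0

At the dew point ψ → 1, so Σzᵢ/Kᵢ = 1 with Kᵢ = Pᵢˢᵃᵗ/P ⇒ 1/P = Σzᵢ/Pᵢˢᵃᵗ.
1/P = 0.587/297.9 + 0.413/20.0 = 0.022620 ⇒ P = 44.208 kPa
xᵢ = zᵢP/Pᵢˢᵃᵗ ⇒ x_2 = 0.413·44.208/20.0 = 0.913

Pdew = 44.208 kPa, x_2 = 0.913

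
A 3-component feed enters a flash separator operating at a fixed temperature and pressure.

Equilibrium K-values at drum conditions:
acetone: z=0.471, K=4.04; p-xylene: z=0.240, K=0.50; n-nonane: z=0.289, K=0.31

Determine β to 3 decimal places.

β = 0.596

Rachford–Rice: g(β) = Σ zᵢ(Kᵢ−1)/(1+β(Kᵢ−1)) = 0.
Check two-phase: ΣzᵢKᵢ = 2.112 > 1 and Σzᵢ/Kᵢ = 1.529 > 1, so g(0) = 1.112 > 0 and g(1) = -0.529 < 0.
Iterate (Newton) starting at β = 0.5:
  β = 0.500: g = 0.1037, g' = -1.113 → β = 0.593
  β = 0.593: g = 0.0025, g' = -1.069 → β = 0.596
Converged at β = 0.596.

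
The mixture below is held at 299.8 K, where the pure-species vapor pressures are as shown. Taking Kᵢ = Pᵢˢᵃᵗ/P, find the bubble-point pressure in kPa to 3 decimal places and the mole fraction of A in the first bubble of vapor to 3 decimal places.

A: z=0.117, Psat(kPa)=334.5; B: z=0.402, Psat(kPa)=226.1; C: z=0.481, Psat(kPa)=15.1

At the bubble point ψ → 0, so ΣzᵢKᵢ = 1 with Kᵢ = Pᵢˢᵃᵗ/P ⇒ P = ΣzᵢPᵢˢᵃᵗ.
P = 0.117·334.5 + 0.402·226.1 + 0.481·15.1 = 137.292 kPa
yᵢ = zᵢPᵢˢᵃᵗ/P ⇒ y_A = 0.117·334.5/137.292 = 0.285

Pbub = 137.292 kPa, y_A = 0.285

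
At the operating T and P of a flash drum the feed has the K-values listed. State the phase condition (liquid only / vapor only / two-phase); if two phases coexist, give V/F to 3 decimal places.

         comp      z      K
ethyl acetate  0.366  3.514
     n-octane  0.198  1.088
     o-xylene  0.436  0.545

two-phase, V/F = 0.821

ΣzᵢKᵢ = 1.739; Σzᵢ/Kᵢ = 1.086.
Both exceed 1, so a two-phase solution exists.
Rachford–Rice: g(ψ) = Σ zᵢ(Kᵢ−1)/(1+ψ(Kᵢ−1)) = 0.
Newton–Raphson from ψ = 0.6:
  ψ = 0.600: g = 0.1105, g' = -0.540 → ψ = 0.805
  ψ = 0.805: g = 0.0077, g' = -0.479 → ψ = 0.821
Converged at ψ = 0.821.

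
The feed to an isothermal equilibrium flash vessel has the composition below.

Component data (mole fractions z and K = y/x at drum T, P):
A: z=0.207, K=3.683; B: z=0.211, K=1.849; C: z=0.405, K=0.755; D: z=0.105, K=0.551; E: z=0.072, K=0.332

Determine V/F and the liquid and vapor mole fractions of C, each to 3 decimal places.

Rachford–Rice: g(V/F) = Σ zᵢ(Kᵢ−1)/(1+V/F(Kᵢ−1)) = 0.
Feasibility: ΣzᵢKᵢ = 1.540, Σzᵢ/Kᵢ = 1.114 — both > 1, two phases present.
Newton–Raphson from V/F = 0.5:
  V/F = 0.500: g = 0.1169, g' = -0.486 → V/F = 0.740
  V/F = 0.740: g = 0.0089, g' = -0.434 → V/F = 0.761
Converged at V/F = 0.761.
Compositions from xᵢ = zᵢ/(1+V/F(Kᵢ−1)), yᵢ = Kᵢxᵢ:
  A: x = 0.068, y = 0.251
  B: x = 0.128, y = 0.237
  C: x = 0.498, y = 0.376
  D: x = 0.160, y = 0.088
  E: x = 0.146, y = 0.049

V/F = 0.761, x_C = 0.498, y_C = 0.376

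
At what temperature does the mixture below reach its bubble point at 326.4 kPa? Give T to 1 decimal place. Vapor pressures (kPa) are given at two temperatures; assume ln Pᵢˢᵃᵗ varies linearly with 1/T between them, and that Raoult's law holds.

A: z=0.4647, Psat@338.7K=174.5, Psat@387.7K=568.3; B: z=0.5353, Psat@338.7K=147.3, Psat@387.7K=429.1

Bubble-point temperature: ΣzᵢPᵢˢᵃᵗ(T) = P. Interpolate ln Pᵢˢᵃᵗ = aᵢ + bᵢ/T.
  T = 338.7 K: ΣzᵢPᵢˢᵃᵗ = 159.94 kPa
  T = 387.7 K: ΣzᵢPᵢˢᵃᵗ = 493.79 kPa
  T = 363.2 K: ΣzᵢPᵢˢᵃᵗ = 291.81 kPa
  T = 375.4 K: ΣzᵢPᵢˢᵃᵗ = 382.42 kPa
  T = 369.3 K: ΣzᵢPᵢˢᵃᵗ = 334.79 kPa
  T = 366.2 K: ΣzᵢPᵢˢᵃᵗ = 312.39 kPa
  T = 367.8 K: ΣzᵢPᵢˢᵃᵗ = 323.80 kPa
Interpolating between 367.8 K and 369.3 K gives T ≈ 368.2 K.

T = 368.2 K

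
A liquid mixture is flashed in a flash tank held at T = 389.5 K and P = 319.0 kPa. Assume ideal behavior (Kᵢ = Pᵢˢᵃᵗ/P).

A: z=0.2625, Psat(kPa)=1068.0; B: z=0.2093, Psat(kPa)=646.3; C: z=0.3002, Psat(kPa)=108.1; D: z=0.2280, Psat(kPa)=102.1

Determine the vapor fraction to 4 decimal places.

Raoult's law: Kᵢ = Pᵢˢᵃᵗ/P = Pᵢˢᵃᵗ/319.0.
  K_A = 1068.0/319.0 = 3.347962, K_B = 646.3/319.0 = 2.026019, K_C = 108.1/319.0 = 0.338871, K_D = 102.1/319.0 = 0.320063
Rachford–Rice: g(ψ) = Σ zᵢ(Kᵢ−1)/(1+ψ(Kᵢ−1)) = 0.
Feasibility: ΣzᵢKᵢ = 1.4776, Σzᵢ/Kᵢ = 1.7800 — both > 1, two phases present.
Newton–Raphson from ψ = 0.5:
  ψ = 0.5000: g = -0.10591, g' = -0.9372 → ψ = 0.3870
  ψ = 0.3870: g = -0.00046, g' = -0.9412 → ψ = 0.3865
Converged at ψ = 0.3865.

ψ = 0.3865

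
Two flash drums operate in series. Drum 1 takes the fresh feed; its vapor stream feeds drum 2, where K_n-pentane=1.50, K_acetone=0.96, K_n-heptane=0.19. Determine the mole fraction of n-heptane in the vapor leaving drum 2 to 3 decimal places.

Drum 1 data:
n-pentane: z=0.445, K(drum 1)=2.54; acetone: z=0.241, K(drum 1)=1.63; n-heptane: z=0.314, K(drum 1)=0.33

y_n-heptane (drum 2) = 0.051

Drum 1:
Let ψ₁ = V/F and solve Σ zᵢ(Kᵢ−1)/(1+ψ₁(Kᵢ−1)) = 0.
g(0) = ΣzᵢKᵢ − 1 = 0.627 and g(1) = 1 − Σzᵢ/Kᵢ = -0.275, so a root lies in (0, 1).
Iterate (Newton) starting at ψ₁ = 0.5:
  ψ₁ = 0.500: g = 0.1863, g' = -0.711 → ψ₁ = 0.762
  ψ₁ = 0.762: g = -0.0120, g' = -0.855 → ψ₁ = 0.748
Converged at ψ₁ = 0.748.
Drum-1 compositions:
  n-pentane: x = 0.207, y = 0.525
  acetone: x = 0.164, y = 0.267
  n-heptane: x = 0.629, y = 0.208
Drum-2 feed = drum-1 vapor: z₂ = (0.5253, 0.2670, 0.2077).
Drum 2:
Newton–Raphson from ψ₂ = 0.5:
  ψ₂ = 0.500: g = -0.0835, g' = -0.469 → ψ₂ = 0.322
  ψ₂ = 0.322: g = -0.0122, g' = -0.347 → ψ₂ = 0.287
  ψ₂ = 0.287: g = -0.0003, g' = -0.332 → ψ₂ = 0.286
Converged at ψ₂ = 0.286.
  n-pentane: x = 0.460, y = 0.689
  acetone: x = 0.270, y = 0.259
  n-heptane: x = 0.270, y = 0.051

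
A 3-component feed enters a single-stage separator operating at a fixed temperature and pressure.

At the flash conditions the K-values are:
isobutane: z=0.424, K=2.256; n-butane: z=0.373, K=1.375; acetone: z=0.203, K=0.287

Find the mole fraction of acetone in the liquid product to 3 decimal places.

Let ψ = V/F and solve Σ zᵢ(Kᵢ−1)/(1+ψ(Kᵢ−1)) = 0.
Feasibility: ΣzᵢKᵢ = 1.528, Σzᵢ/Kᵢ = 1.167 — both > 1, two phases present.
Newton iteration, ψ⁰ = 0.51:
  ψ = 0.510: g = 0.2146, g' = -0.540 → ψ = 0.907
  ψ = 0.907: g = -0.0565, g' = -1.003 → ψ = 0.851
  ψ = 0.851: g = -0.0045, g' = -0.853 → ψ = 0.846
Converged at ψ = 0.846.
Compositions from xᵢ = zᵢ/(1+ψ(Kᵢ−1)), yᵢ = Kᵢxᵢ:
  isobutane: x = 0.206, y = 0.464
  n-butane: x = 0.283, y = 0.389
  acetone: x = 0.511, y = 0.147

x_acetone = 0.511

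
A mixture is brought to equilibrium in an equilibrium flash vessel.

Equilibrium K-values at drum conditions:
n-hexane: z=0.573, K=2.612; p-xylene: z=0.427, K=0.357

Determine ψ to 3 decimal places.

Newton iteration, ψ⁰ = 0.5:
  ψ = 0.500: g = 0.1068, g' = -0.840 → ψ = 0.627
  ψ = 0.627: g = -0.0008, g' = -0.864 → ψ = 0.626
Converged at ψ = 0.626.

ψ = 0.626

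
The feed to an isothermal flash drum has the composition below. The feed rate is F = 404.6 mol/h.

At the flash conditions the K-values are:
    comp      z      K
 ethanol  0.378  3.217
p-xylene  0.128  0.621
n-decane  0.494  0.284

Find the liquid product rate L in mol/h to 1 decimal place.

L = 283.9 mol/h

Material balance + equilibrium reduce to Σ zᵢ(Kᵢ−1)/(1+β(Kᵢ−1)) = 0.
g(0) = ΣzᵢKᵢ − 1 = 0.436 and g(1) = 1 − Σzᵢ/Kᵢ = -1.063, so a root lies in (0, 1).
Newton iteration, β⁰ = 0.5:
  β = 0.500: g = -0.2133, g' = -1.060 → β = 0.299
  β = 0.299: g = -0.0006, g' = -1.106 → β = 0.298
Converged at β = 0.298.
Then V = β·F = 0.2983·404.6 = 120.7 mol/h and L = F − V = 283.9 mol/h.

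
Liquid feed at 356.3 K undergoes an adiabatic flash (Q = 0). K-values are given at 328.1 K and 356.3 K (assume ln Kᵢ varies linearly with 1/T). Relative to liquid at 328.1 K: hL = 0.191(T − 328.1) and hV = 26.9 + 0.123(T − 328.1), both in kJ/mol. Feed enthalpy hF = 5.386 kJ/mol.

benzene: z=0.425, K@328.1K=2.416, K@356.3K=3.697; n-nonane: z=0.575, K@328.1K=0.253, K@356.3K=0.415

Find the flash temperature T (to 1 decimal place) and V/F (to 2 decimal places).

Adiabatic flash: solve Rachford–Rice at each trial T, then check hF = ψ·hV(T) + (1−ψ)·hL(T).
  T = 328.1 K: K = (2.416, 0.253), RR gives ψ = 0.163, H_out = 4.381 kJ/mol
  T = 356.3 K: K = (3.697, 0.415), RR gives ψ = 0.513, H_out = 18.210 kJ/mol
  T = 342.2 K: K = (3.015, 0.327), RR gives ψ = 0.346, H_out = 11.681 kJ/mol
  T = 335.1 K: K = (2.703, 0.288), RR gives ψ = 0.260, H_out = 8.195 kJ/mol
  T = 331.6 K: K = (2.557, 0.270), RR gives ψ = 0.213, H_out = 6.350 kJ/mol
  T = 329.9 K: K = (2.488, 0.262), RR gives ψ = 0.189, H_out = 5.412 kJ/mol
Linear interpolation between T = 328.1 (H_out = 4.381) and T = 329.9 (H_out = 5.412) on hF = 5.386 gives T ≈ 329.9 K, at which ψ = 0.19.

T = 329.9 K, V/F = 0.19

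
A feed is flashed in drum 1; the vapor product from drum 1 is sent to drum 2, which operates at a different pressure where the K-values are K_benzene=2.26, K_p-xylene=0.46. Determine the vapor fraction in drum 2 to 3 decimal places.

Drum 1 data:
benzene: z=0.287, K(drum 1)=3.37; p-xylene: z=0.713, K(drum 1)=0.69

V/F (drum 2) = 0.238

Drum 1:
Let ψ₁ = V/F and solve Σ zᵢ(Kᵢ−1)/(1+ψ₁(Kᵢ−1)) = 0.
Check two-phase: ΣzᵢKᵢ = 1.459 > 1 and Σzᵢ/Kᵢ = 1.118 > 1, so g(0) = 0.459 > 0 and g(1) = -0.118 < 0.
Newton–Raphson from ψ₁ = 0.5:
  ψ₁ = 0.500: g = 0.0497, g' = -0.434 → ψ₁ = 0.615
  ψ₁ = 0.615: g = 0.0038, g' = -0.372 → ψ₁ = 0.625
Converged at ψ₁ = 0.625.
Drum-1 compositions:
  benzene: x = 0.116, y = 0.390
  p-xylene: x = 0.884, y = 0.610
Drum-2 feed = drum-1 vapor: z₂ = (0.3898, 0.6102).
Drum 2:
Material balance + equilibrium reduce to Σ zᵢ(Kᵢ−1)/(1+ψ₂(Kᵢ−1)) = 0.
Check two-phase: ΣzᵢKᵢ = 1.162 > 1 and Σzᵢ/Kᵢ = 1.499 > 1, so g(0) = 0.162 > 0 and g(1) = -0.499 < 0.
Binary case is linear: z₁(K₁−1)(1+ψ₂(K₂−1)) + z₂(K₂−1)(1+ψ₂(K₁−1)) = 0
⇒ ψ₂ = [z₁(K₁−1)+z₂(K₂−1)] / [−(K₁−1)(K₂−1)] = 0.1617/0.6804 = 0.238
  benzene: x = 0.300, y = 0.678
  p-xylene: x = 0.700, y = 0.322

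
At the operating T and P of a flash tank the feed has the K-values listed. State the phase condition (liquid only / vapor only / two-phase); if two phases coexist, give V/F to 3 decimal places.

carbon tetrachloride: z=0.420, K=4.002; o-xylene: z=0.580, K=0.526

ΣzᵢKᵢ = 1.986; Σzᵢ/Kᵢ = 1.208.
Both exceed 1, so a two-phase solution exists.
Rachford–Rice: g(ψ) = Σ zᵢ(Kᵢ−1)/(1+ψ(Kᵢ−1)) = 0.
Binary case is linear: z₁(K₁−1)(1+ψ(K₂−1)) + z₂(K₂−1)(1+ψ(K₁−1)) = 0
⇒ ψ = [z₁(K₁−1)+z₂(K₂−1)] / [−(K₁−1)(K₂−1)] = 0.9859/1.4229 = 0.693

two-phase, V/F = 0.693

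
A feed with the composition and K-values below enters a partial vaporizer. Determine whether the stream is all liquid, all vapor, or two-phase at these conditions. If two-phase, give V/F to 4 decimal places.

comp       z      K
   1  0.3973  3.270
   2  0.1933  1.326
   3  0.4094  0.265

ΣzᵢKᵢ = 1.6640; Σzᵢ/Kᵢ = 1.8122.
Both exceed 1, so a two-phase solution exists.
Rachford–Rice: g(ψ) = Σ zᵢ(Kᵢ−1)/(1+ψ(Kᵢ−1)) = 0.
Newton iteration, ψ⁰ = 0.34:
  ψ = 0.3400: g = 0.16458, g' = -1.0619 → ψ = 0.4950
  ψ = 0.4950: g = 0.00595, g' = -1.0156 → ψ = 0.5009
Converged at ψ = 0.5008.

two-phase, V/F = 0.5008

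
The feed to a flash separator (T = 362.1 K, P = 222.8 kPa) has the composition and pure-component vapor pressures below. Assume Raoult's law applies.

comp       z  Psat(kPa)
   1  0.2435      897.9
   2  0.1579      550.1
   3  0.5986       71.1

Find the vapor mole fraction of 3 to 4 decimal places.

Raoult's law: Kᵢ = Pᵢˢᵃᵗ/P = Pᵢˢᵃᵗ/222.8.
  K_1 = 897.9/222.8 = 4.030072, K_2 = 550.1/222.8 = 2.469031, K_3 = 71.1/222.8 = 0.319120
Rachford–Rice: g(ψ) = Σ zᵢ(Kᵢ−1)/(1+ψ(Kᵢ−1)) = 0.
Check two-phase: ΣzᵢKᵢ = 1.5622 > 1 and Σzᵢ/Kᵢ = 2.0002 > 1, so g(0) = 0.5622 > 0 and g(1) = -1.0002 < 0.
Newton–Raphson from ψ = 0.53:
  ψ = 0.5300: g = -0.22415, g' = -1.1163 → ψ = 0.3292
  ψ = 0.3292: g = 0.00040, g' = -1.1761 → ψ = 0.3295
Converged at ψ = 0.3295.
Compositions from xᵢ = zᵢ/(1+ψ(Kᵢ−1)), yᵢ = Kᵢxᵢ:
  1: x = 0.1218, y = 0.4910
  2: x = 0.1064, y = 0.2627
  3: x = 0.7718, y = 0.2463

y_3 = 0.2463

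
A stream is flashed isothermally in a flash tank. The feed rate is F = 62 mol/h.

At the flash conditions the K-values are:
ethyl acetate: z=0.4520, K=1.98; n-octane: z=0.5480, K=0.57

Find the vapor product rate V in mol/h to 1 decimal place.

V = 30.5 mol/h

Material balance + equilibrium reduce to Σ zᵢ(Kᵢ−1)/(1+V/F(Kᵢ−1)) = 0.
Feasibility: ΣzᵢKᵢ = 1.2073, Σzᵢ/Kᵢ = 1.1897 — both > 1, two phases present.
Binary case is linear: z₁(K₁−1)(1+V/F(K₂−1)) + z₂(K₂−1)(1+V/F(K₁−1)) = 0
⇒ V/F = [z₁(K₁−1)+z₂(K₂−1)] / [−(K₁−1)(K₂−1)] = 0.20732/0.42140 = 0.4920
Then V = V/F·F = 0.4920·62 = 30.5 mol/h and L = F − V = 31.5 mol/h.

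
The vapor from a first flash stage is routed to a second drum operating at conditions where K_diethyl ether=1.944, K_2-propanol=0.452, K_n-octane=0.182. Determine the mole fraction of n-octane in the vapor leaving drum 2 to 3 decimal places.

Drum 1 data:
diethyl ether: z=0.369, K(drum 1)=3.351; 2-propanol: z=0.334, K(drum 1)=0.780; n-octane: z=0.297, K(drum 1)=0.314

Drum 1:
Iterate (Newton) starting at ψ₁ = 0.65:
  ψ₁ = 0.650: g = -0.1103, g' = -0.796 → ψ₁ = 0.511
  ψ₁ = 0.511: g = -0.0028, g' = -0.773 → ψ₁ = 0.508
Converged at ψ₁ = 0.508.
Drum-1 compositions:
  diethyl ether: x = 0.168, y = 0.564
  2-propanol: x = 0.376, y = 0.293
  n-octane: x = 0.456, y = 0.143
Drum-2 feed = drum-1 vapor: z₂ = (0.5636, 0.2933, 0.1431).
Drum 2:
Newton–Raphson from ψ₂ = 0.5:
  ψ₂ = 0.500: g = -0.0580, g' = -0.673 → ψ₂ = 0.414
  ψ₂ = 0.414: g = -0.0022, g' = -0.626 → ψ₂ = 0.410
Converged at ψ₂ = 0.410.
  diethyl ether: x = 0.406, y = 0.790
  2-propanol: x = 0.378, y = 0.171
  n-octane: x = 0.215, y = 0.039

y_n-octane (drum 2) = 0.039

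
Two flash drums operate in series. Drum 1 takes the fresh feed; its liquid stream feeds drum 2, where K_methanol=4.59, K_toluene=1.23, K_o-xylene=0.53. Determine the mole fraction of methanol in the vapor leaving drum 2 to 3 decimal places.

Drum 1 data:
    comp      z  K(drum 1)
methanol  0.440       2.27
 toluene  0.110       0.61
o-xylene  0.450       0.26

y_methanol (drum 2) = 0.450

Drum 1:
Let ψ₁ = V/F and solve Σ zᵢ(Kᵢ−1)/(1+ψ₁(Kᵢ−1)) = 0.
g(0) = ΣzᵢKᵢ − 1 = 0.183 and g(1) = 1 − Σzᵢ/Kᵢ = -1.105, so a root lies in (0, 1).
Newton–Raphson from ψ₁ = 0.5:
  ψ₁ = 0.500: g = -0.2401, g' = -0.912 → ψ₁ = 0.237
  ψ₁ = 0.237: g = -0.0214, g' = -0.802 → ψ₁ = 0.210
Converged at ψ₁ = 0.210.
Drum-1 compositions:
  methanol: x = 0.347, y = 0.788
  toluene: x = 0.120, y = 0.073
  o-xylene: x = 0.533, y = 0.139
Drum-2 feed = drum-1 liquid: z₂ = (0.3473, 0.1198, 0.5329).
Drum 2:
Let ψ₂ = V/F and solve Σ zᵢ(Kᵢ−1)/(1+ψ₂(Kᵢ−1)) = 0.
g(0) = ΣzᵢKᵢ − 1 = 1.024 and g(1) = 1 − Σzᵢ/Kᵢ = -0.179, so a root lies in (0, 1).
Newton–Raphson from ψ₂ = 0.59:
  ψ₂ = 0.590: g = 0.0776, g' = -0.691 → ψ₂ = 0.702
  ψ₂ = 0.702: g = 0.0039, g' = -0.628 → ψ₂ = 0.709
Converged at ψ₂ = 0.709.
  methanol: x = 0.098, y = 0.450
  toluene: x = 0.103, y = 0.127
  o-xylene: x = 0.799, y = 0.423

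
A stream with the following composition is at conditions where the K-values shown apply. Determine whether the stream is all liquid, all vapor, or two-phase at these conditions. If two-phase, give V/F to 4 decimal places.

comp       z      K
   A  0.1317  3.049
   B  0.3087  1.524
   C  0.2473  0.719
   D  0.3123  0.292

two-phase, V/F = 0.2114

ΣzᵢKᵢ = 1.1410; Σzᵢ/Kᵢ = 1.6592.
Both exceed 1, so a two-phase solution exists.
Rachford–Rice: g(ψ) = Σ zᵢ(Kᵢ−1)/(1+ψ(Kᵢ−1)) = 0.
Iterate (Newton) starting at ψ = 0.33:
  ψ = 0.3300: g = -0.06621, g' = -0.5487 → ψ = 0.2093
  ψ = 0.2093: g = 0.00120, g' = -0.5774 → ψ = 0.2114
Converged at ψ = 0.2114.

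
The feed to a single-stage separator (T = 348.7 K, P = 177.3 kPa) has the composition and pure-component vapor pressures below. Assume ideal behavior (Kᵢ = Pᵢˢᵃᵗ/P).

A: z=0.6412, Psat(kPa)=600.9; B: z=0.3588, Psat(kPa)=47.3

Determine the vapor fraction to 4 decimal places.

Raoult's law: Kᵢ = Pᵢˢᵃᵗ/P = Pᵢˢᵃᵗ/177.3.
  K_A = 600.9/177.3 = 3.389171, K_B = 47.3/177.3 = 0.266779
Material balance + equilibrium reduce to Σ zᵢ(Kᵢ−1)/(1+ψ(Kᵢ−1)) = 0.
g(0) = ΣzᵢKᵢ − 1 = 1.2689 and g(1) = 1 − Σzᵢ/Kᵢ = -0.5341, so a root lies in (0, 1).
Binary case is linear: z₁(K₁−1)(1+ψ(K₂−1)) + z₂(K₂−1)(1+ψ(K₁−1)) = 0
⇒ ψ = [z₁(K₁−1)+z₂(K₂−1)] / [−(K₁−1)(K₂−1)] = 1.26886/1.75179 = 0.7243

ψ = 0.7243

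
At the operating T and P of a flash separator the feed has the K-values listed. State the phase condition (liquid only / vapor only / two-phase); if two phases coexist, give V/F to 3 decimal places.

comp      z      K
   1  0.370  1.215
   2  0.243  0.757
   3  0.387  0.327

liquid only

ΣzᵢKᵢ = 0.760; Σzᵢ/Kᵢ = 1.809.
Since ΣzᵢKᵢ < 1 the mixture is below its bubble point — single liquid phase.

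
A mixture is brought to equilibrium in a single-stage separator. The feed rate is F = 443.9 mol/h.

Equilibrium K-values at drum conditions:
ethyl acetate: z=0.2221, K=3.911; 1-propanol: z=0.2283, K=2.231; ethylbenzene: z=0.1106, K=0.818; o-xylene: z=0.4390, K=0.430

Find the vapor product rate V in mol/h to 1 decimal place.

Let ψ = V/F and solve Σ zᵢ(Kᵢ−1)/(1+ψ(Kᵢ−1)) = 0.
g(0) = ΣzᵢKᵢ − 1 = 0.6572 and g(1) = 1 − Σzᵢ/Kᵢ = -0.3153, so a root lies in (0, 1).
Newton iteration, ψ⁰ = 0.67:
  ψ = 0.6700: g = -0.05461, g' = -0.6982 → ψ = 0.5918
  ψ = 0.5918: g = -0.00010, g' = -0.6991 → ψ = 0.5916
Converged at ψ = 0.5916.
Then V = ψ·F = 0.5916·443.9 = 262.6 mol/h and L = F − V = 181.3 mol/h.

V = 262.6 mol/h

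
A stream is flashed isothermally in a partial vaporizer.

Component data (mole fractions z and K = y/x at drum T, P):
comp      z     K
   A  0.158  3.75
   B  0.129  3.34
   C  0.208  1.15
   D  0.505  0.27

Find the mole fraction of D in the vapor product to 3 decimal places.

Rachford–Rice: g(ψ) = Σ zᵢ(Kᵢ−1)/(1+ψ(Kᵢ−1)) = 0.
Check two-phase: ΣzᵢKᵢ = 1.399 > 1 and Σzᵢ/Kᵢ = 2.132 > 1, so g(0) = 0.399 > 0 and g(1) = -1.132 < 0.
Newton iteration, ψ⁰ = 0.37:
  ψ = 0.370: g = -0.0984, g' = -1.006 → ψ = 0.272
  ψ = 0.272: g = 0.0028, g' = -1.078 → ψ = 0.275
Converged at ψ = 0.275.
Compositions from xᵢ = zᵢ/(1+ψ(Kᵢ−1)), yᵢ = Kᵢxᵢ:
  A: x = 0.090, y = 0.337
  B: x = 0.079, y = 0.262
  C: x = 0.200, y = 0.230
  D: x = 0.632, y = 0.171

y_D = 0.171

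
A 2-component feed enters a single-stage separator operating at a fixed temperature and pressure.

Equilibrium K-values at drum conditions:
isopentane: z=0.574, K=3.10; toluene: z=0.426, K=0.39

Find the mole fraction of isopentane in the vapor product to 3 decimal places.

y_isopentane = 0.698

Binary case is linear: z₁(K₁−1)(1+β(K₂−1)) + z₂(K₂−1)(1+β(K₁−1)) = 0
⇒ β = [z₁(K₁−1)+z₂(K₂−1)] / [−(K₁−1)(K₂−1)] = 0.9455/1.2810 = 0.738
Compositions from xᵢ = zᵢ/(1+β(Kᵢ−1)), yᵢ = Kᵢxᵢ:
  isopentane: x = 0.225, y = 0.698
  toluene: x = 0.775, y = 0.302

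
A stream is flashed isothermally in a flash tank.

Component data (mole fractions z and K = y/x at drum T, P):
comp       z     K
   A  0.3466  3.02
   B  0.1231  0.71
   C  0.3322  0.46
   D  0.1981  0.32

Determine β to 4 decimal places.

Let β = V/F and solve Σ zᵢ(Kᵢ−1)/(1+β(Kᵢ−1)) = 0.
Check two-phase: ΣzᵢKᵢ = 1.3503 > 1 and Σzᵢ/Kᵢ = 1.6294 > 1, so g(0) = 0.3503 > 0 and g(1) = -0.6294 < 0.
Newton–Raphson from β = 0.43:
  β = 0.4300: g = -0.09011, g' = -0.7658 → β = 0.3123
  β = 0.3123: g = 0.00322, g' = -0.8321 → β = 0.3162
Converged at β = 0.3162.

β = 0.3162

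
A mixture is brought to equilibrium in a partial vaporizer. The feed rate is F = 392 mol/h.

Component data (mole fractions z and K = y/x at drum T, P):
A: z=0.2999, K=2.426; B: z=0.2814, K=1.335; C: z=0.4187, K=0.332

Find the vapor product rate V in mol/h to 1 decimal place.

Material balance + equilibrium reduce to Σ zᵢ(Kᵢ−1)/(1+V/F(Kᵢ−1)) = 0.
g(0) = ΣzᵢKᵢ − 1 = 0.2422 and g(1) = 1 − Σzᵢ/Kᵢ = -0.5956, so a root lies in (0, 1).
Iterate (Newton) starting at V/F = 0.5:
  V/F = 0.5000: g = -0.08956, g' = -0.6522 → V/F = 0.3627
  V/F = 0.3627: g = -0.00319, g' = -0.6155 → V/F = 0.3575
Converged at V/F = 0.3575.
Then V = V/F·F = 0.3575·392 = 140.1 mol/h and L = F − V = 251.9 mol/h.

V = 140.1 mol/h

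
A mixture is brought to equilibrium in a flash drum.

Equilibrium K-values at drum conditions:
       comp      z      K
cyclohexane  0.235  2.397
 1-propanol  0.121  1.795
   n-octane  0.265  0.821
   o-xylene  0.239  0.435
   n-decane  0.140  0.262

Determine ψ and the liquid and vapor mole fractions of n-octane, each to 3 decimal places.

ψ = 0.231, x_n-octane = 0.276, y_n-octane = 0.227

Let ψ = V/F and solve Σ zᵢ(Kᵢ−1)/(1+ψ(Kᵢ−1)) = 0.
g(0) = ΣzᵢKᵢ − 1 = 0.139 and g(1) = 1 − Σzᵢ/Kᵢ = -0.572, so a root lies in (0, 1).
Iterate (Newton) starting at ψ = 0.4:
  ψ = 0.400: g = -0.0886, g' = -0.523 → ψ = 0.231
Converged at ψ = 0.231.
Compositions from xᵢ = zᵢ/(1+ψ(Kᵢ−1)), yᵢ = Kᵢxᵢ:
  cyclohexane: x = 0.178, y = 0.426
  1-propanol: x = 0.102, y = 0.183
  n-octane: x = 0.276, y = 0.227
  o-xylene: x = 0.275, y = 0.120
  n-decane: x = 0.169, y = 0.044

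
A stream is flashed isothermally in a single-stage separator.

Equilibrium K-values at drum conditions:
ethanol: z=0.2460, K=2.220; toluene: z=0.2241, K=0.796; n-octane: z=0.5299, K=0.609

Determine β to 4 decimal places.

Material balance + equilibrium reduce to Σ zᵢ(Kᵢ−1)/(1+β(Kᵢ−1)) = 0.
g(0) = ΣzᵢKᵢ − 1 = 0.0472 and g(1) = 1 − Σzᵢ/Kᵢ = -0.2625, so a root lies in (0, 1).
Newton iteration, β⁰ = 0.42:
  β = 0.4200: g = -0.09946, g' = -0.2872 → β = 0.0737
  β = 0.0737: g = 0.01561, g' = -0.4037 → β = 0.1124
  β = 0.1124: g = 0.00044, g' = -0.3816 → β = 0.1135
Converged at β = 0.1135.

β = 0.1135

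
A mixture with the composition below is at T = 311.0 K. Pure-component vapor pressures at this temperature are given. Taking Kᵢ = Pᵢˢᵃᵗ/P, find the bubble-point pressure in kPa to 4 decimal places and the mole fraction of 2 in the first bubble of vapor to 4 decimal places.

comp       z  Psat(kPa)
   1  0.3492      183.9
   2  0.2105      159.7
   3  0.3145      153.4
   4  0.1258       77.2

At the bubble point ψ → 0, so ΣzᵢKᵢ = 1 with Kᵢ = Pᵢˢᵃᵗ/P ⇒ P = ΣzᵢPᵢˢᵃᵗ.
P = 0.3492·183.9 + 0.2105·159.7 + 0.3145·153.4 + 0.1258·77.2 = 155.7908 kPa
yᵢ = zᵢPᵢˢᵃᵗ/P ⇒ y_2 = 0.2105·159.7/155.7908 = 0.2158

Pbub = 155.7908 kPa, y_2 = 0.2158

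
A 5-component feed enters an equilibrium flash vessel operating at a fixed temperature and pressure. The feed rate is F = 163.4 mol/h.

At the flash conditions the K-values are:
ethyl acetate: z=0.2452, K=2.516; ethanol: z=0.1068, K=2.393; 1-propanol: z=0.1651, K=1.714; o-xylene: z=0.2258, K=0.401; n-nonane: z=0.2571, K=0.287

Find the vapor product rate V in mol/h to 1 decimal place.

Let β = V/F and solve Σ zᵢ(Kᵢ−1)/(1+β(Kᵢ−1)) = 0.
Feasibility: ΣzᵢKᵢ = 1.3198, Σzᵢ/Kᵢ = 1.6973 — both > 1, two phases present.
Newton iteration, β⁰ = 0.53:
  β = 0.5300: g = -0.11561, g' = -0.7978 → β = 0.3851
  β = 0.3851: g = -0.00450, g' = -0.7495 → β = 0.3791
Converged at β = 0.3791.
Then V = β·F = 0.3791·163.4 = 61.9 mol/h and L = F − V = 101.5 mol/h.

V = 61.9 mol/h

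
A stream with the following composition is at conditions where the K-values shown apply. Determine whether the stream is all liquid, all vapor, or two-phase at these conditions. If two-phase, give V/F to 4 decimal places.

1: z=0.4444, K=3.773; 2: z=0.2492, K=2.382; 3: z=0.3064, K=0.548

all vapor

ΣzᵢKᵢ = 2.4382; Σzᵢ/Kᵢ = 0.7815.
Since Σzᵢ/Kᵢ < 1 the mixture is above its dew point — single vapor phase.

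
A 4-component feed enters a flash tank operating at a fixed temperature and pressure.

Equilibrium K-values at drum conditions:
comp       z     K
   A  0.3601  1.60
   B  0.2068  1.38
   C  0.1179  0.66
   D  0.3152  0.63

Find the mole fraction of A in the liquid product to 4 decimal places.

x_A = 0.2512

Rachford–Rice: g(ψ) = Σ zᵢ(Kᵢ−1)/(1+ψ(Kᵢ−1)) = 0.
g(0) = ΣzᵢKᵢ − 1 = 0.1379 and g(1) = 1 − Σzᵢ/Kᵢ = -0.0539, so a root lies in (0, 1).
Newton iteration, ψ⁰ = 0.5:
  ψ = 0.5000: g = 0.04084, g' = -0.1825 → ψ = 0.7237
  ψ = 0.7237: g = -0.00017, g' = -0.1859 → ψ = 0.7228
Converged at ψ = 0.7228.
Compositions from xᵢ = zᵢ/(1+ψ(Kᵢ−1)), yᵢ = Kᵢxᵢ:
  A: x = 0.2512, y = 0.4019
  B: x = 0.1622, y = 0.2239
  C: x = 0.1563, y = 0.1032
  D: x = 0.4303, y = 0.2711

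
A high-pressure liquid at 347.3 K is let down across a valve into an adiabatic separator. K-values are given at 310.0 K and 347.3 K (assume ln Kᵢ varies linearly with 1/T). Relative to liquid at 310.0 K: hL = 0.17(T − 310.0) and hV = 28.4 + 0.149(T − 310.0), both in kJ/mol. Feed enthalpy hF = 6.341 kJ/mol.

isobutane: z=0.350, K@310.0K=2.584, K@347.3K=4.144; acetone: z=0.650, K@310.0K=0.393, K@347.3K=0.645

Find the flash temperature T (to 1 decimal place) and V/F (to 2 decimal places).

T = 312.8 K, V/F = 0.21

Adiabatic flash: solve Rachford–Rice at each trial T, then check hF = ψ·hV(T) + (1−ψ)·hL(T).
  T = 310.0 K: K = (2.584, 0.393), RR gives ψ = 0.166, H_out = 4.722 kJ/mol
  T = 347.3 K: K = (4.144, 0.645), RR gives ψ = 0.779, H_out = 27.859 kJ/mol
  T = 328.6 K: K = (3.314, 0.510), RR gives ψ = 0.434, H_out = 15.313 kJ/mol
  T = 319.3 K: K = (2.937, 0.450), RR gives ψ = 0.300, H_out = 10.050 kJ/mol
  T = 314.6 K: K = (2.756, 0.420), RR gives ψ = 0.234, H_out = 7.395 kJ/mol
  T = 312.3 K: K = (2.669, 0.407), RR gives ψ = 0.200, H_out = 6.072 kJ/mol
Linear interpolation between T = 312.3 (H_out = 6.072) and T = 314.6 (H_out = 7.395) on hF = 6.341 gives T ≈ 312.8 K, at which ψ = 0.21.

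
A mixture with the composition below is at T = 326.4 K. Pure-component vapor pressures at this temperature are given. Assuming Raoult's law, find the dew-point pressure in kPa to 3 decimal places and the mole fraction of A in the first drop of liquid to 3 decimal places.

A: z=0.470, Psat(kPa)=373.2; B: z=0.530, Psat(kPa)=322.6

Pdew = 344.557 kPa, x_A = 0.434

At the dew point ψ → 1, so Σzᵢ/Kᵢ = 1 with Kᵢ = Pᵢˢᵃᵗ/P ⇒ 1/P = Σzᵢ/Pᵢˢᵃᵗ.
1/P = 0.470/373.2 + 0.530/322.6 = 0.002902 ⇒ P = 344.557 kPa
xᵢ = zᵢP/Pᵢˢᵃᵗ ⇒ x_A = 0.470·344.557/373.2 = 0.434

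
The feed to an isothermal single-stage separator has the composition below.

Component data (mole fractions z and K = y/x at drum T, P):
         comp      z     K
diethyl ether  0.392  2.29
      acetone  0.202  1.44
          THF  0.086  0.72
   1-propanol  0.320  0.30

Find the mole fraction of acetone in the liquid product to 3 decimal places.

x_acetone = 0.165

Material balance + equilibrium reduce to Σ zᵢ(Kᵢ−1)/(1+V/F(Kᵢ−1)) = 0.
Feasibility: ΣzᵢKᵢ = 1.346, Σzᵢ/Kᵢ = 1.498 — both > 1, two phases present.
Newton iteration, V/F⁰ = 0.31:
  V/F = 0.310: g = 0.1270, g' = -0.627 → V/F = 0.513
  V/F = 0.513: g = -0.0005, g' = -0.653 → V/F = 0.512
Converged at V/F = 0.512.
Compositions from xᵢ = zᵢ/(1+V/F(Kᵢ−1)), yᵢ = Kᵢxᵢ:
  diethyl ether: x = 0.236, y = 0.541
  acetone: x = 0.165, y = 0.237
  THF: x = 0.100, y = 0.072
  1-propanol: x = 0.499, y = 0.150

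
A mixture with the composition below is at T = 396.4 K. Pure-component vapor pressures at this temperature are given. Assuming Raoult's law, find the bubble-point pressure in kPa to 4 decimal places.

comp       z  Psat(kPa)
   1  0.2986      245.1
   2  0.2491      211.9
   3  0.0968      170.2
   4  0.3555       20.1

Pbub = 149.5921 kPa

At the bubble point ψ → 0, so ΣzᵢKᵢ = 1 with Kᵢ = Pᵢˢᵃᵗ/P ⇒ P = ΣzᵢPᵢˢᵃᵗ.
P = 0.2986·245.1 + 0.2491·211.9 + 0.0968·170.2 + 0.3555·20.1 = 149.5921 kPa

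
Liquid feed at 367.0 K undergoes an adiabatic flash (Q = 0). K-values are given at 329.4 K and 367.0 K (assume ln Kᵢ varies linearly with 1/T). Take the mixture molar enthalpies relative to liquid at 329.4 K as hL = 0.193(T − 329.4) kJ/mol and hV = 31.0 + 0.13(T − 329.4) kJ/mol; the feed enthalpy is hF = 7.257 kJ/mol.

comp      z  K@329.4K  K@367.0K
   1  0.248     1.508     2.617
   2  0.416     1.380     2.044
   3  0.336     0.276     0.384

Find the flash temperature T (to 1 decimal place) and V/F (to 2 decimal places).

Adiabatic flash: solve Rachford–Rice at each trial T, then check hF = ψ·hV(T) + (1−ψ)·hL(T).
  T = 329.4 K: K = (1.508, 1.380, 0.276), RR gives ψ = 0.131, H_out = 4.057 kJ/mol
  T = 367.0 K: K = (2.617, 2.044, 0.384), RR gives ψ = 0.805, H_out = 30.291 kJ/mol
  T = 348.2 K: K = (2.016, 1.697, 0.328), RR gives ψ = 0.573, H_out = 20.704 kJ/mol
  T = 338.8 K: K = (1.751, 1.535, 0.302), RR gives ψ = 0.402, H_out = 14.041 kJ/mol
  T = 334.1 K: K = (1.627, 1.456, 0.289), RR gives ψ = 0.285, H_out = 9.671 kJ/mol
  T = 331.8 K: K = (1.568, 1.419, 0.283), RR gives ψ = 0.216, H_out = 7.120 kJ/mol
Linear interpolation between T = 331.8 (H_out = 7.120) and T = 334.1 (H_out = 9.671) on hF = 7.257 gives T ≈ 331.9 K, at which ψ = 0.22.

T = 331.9 K, V/F = 0.22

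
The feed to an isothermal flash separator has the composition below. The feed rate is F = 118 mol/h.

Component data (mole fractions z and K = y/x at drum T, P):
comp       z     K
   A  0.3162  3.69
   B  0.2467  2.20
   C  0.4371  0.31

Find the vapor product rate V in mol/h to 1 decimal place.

Rachford–Rice: g(V/F) = Σ zᵢ(Kᵢ−1)/(1+V/F(Kᵢ−1)) = 0.
Feasibility: ΣzᵢKᵢ = 1.8450, Σzᵢ/Kᵢ = 1.6078 — both > 1, two phases present.
Newton–Raphson from V/F = 0.5:
  V/F = 0.5000: g = 0.08729, g' = -1.0399 → V/F = 0.5839
  V/F = 0.5839: g = -0.00019, g' = -1.0527 → V/F = 0.5838
Converged at V/F = 0.5838.
Then V = V/F·F = 0.5838·118 = 68.9 mol/h and L = F − V = 49.1 mol/h.

V = 68.9 mol/h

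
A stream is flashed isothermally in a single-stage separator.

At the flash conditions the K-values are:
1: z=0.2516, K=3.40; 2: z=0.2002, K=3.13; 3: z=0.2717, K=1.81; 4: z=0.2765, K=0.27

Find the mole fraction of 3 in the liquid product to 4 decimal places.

Material balance + equilibrium reduce to Σ zᵢ(Kᵢ−1)/(1+V/F(Kᵢ−1)) = 0.
g(0) = ΣzᵢKᵢ − 1 = 1.0485 and g(1) = 1 − Σzᵢ/Kᵢ = -0.3121, so a root lies in (0, 1).
Newton–Raphson from V/F = 0.5:
  V/F = 0.5000: g = 0.31975, g' = -0.9682 → V/F = 0.8303
  V/F = 0.8303: g = -0.02503, g' = -1.2937 → V/F = 0.8109
  V/F = 0.8109: g = -0.00054, g' = -1.2390 → V/F = 0.8105
Converged at V/F = 0.8105.
Compositions from xᵢ = zᵢ/(1+V/F(Kᵢ−1)), yᵢ = Kᵢxᵢ:
  1: x = 0.0854, y = 0.2905
  2: x = 0.0734, y = 0.2298
  3: x = 0.1640, y = 0.2969
  4: x = 0.6771, y = 0.1828

x_3 = 0.1640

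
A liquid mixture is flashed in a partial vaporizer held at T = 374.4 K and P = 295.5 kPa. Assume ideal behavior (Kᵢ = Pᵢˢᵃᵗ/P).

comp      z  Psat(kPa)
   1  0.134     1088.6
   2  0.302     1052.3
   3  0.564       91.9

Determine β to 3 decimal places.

Raoult's law: Kᵢ = Pᵢˢᵃᵗ/P = Pᵢˢᵃᵗ/295.5.
  K_1 = 1088.6/295.5 = 3.68393, K_2 = 1052.3/295.5 = 3.56108, K_3 = 91.9/295.5 = 0.31100
Newton iteration, β⁰ = 0.5:
  β = 0.500: g = -0.1001, g' = -1.180 → β = 0.415
  β = 0.415: g = 0.0007, g' = -1.207 → β = 0.416
Converged at β = 0.416.

β = 0.416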